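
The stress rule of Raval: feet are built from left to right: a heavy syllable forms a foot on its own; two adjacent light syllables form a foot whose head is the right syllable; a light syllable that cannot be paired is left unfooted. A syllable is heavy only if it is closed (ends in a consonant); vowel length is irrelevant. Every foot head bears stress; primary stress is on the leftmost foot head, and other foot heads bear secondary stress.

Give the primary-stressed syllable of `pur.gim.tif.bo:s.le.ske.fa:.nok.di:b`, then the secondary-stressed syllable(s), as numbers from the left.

Weights: 1 pur H, 2 gim H, 3 tif H, 4 bo:s H, 5 le L, 6 ske L, 7 fa: L, 8 nok H, 9 di:b H.
Parse left to right (heavy = foot alone; LL = one foot; stranded L unfooted): (ˈpur) (ˈgim) (ˈtif) (ˈbo:s) (le.ˈske) fa: (ˈnok) (ˈdi:b).
Foot heads: 1, 2, 3, 4, 6, 8, 9.
Primary stress on the leftmost head = syllable 1.
Secondary stress on 2, 3, 4, 6, 8, 9: ˈpur.ˌgim.ˌtif.ˌbo:s.le.ˌske.fa:.ˌnok.ˌdi:b.

primary 1, secondary 2, 3, 4, 6, 8, 9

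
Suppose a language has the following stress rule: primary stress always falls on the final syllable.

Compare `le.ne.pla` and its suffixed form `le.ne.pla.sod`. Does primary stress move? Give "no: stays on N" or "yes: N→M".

Base `le.ne.pla` (3 syllables):
  The word has 3 syllables; the final syllable is syllable 3 (pla).
  → primary stress on syllable 3.
Suffixed `le.ne.pla.sod` (4 syllables):
  The word has 4 syllables; the final syllable is syllable 4 (sod).
  → primary stress on syllable 4.

yes: 3→4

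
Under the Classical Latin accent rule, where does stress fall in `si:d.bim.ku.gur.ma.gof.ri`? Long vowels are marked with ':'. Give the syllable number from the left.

Classical Latin: stress the penult if heavy (long vowel or closed), else the antepenult.
Weights: 5 ma L, 6 gof H, 7 ri L.
The penult (syllable 6, gof) is heavy, so it takes stress.
Stress on syllable 6: si:d.bim.ku.gur.ma.ˈgof.ri.

6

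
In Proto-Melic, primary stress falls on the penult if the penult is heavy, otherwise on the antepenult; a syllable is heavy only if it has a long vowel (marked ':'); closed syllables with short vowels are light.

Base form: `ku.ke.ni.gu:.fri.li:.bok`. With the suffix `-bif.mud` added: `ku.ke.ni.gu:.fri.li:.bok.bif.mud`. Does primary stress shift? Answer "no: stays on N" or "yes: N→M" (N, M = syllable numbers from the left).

Base `ku.ke.ni.gu:.fri.li:.bok` (7 syllables):
  Weights: 5 fri L, 6 li: H, 7 bok L.
  The penult (syllable 6, li:) is heavy, so it takes stress.
  → primary stress on syllable 6.
Suffixed `ku.ke.ni.gu:.fri.li:.bok.bif.mud` (9 syllables):
  Weights: 7 bok L, 8 bif L, 9 mud L.
  The penult (syllable 8, bif) is light, so stress falls on the antepenult (syllable 7, bok).
  → primary stress on syllable 7.

yes: 6→7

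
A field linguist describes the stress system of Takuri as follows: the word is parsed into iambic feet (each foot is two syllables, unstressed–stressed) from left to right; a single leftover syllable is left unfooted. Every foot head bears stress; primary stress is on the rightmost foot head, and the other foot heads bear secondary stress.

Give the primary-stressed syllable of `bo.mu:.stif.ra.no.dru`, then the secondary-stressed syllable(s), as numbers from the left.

primary 6, secondary 2, 4

Parse left to right into iambic (σˈσ) feet: (bo.ˈmu:) (stif.ˈra) (no.ˈdru).
Foot heads (stressed positions): 2, 4, 6.
End Rule Rightmost: primary stress on the rightmost head = syllable 6.
Secondary stress on 2, 4: bo.ˌmu:.stif.ˌra.no.ˈdru.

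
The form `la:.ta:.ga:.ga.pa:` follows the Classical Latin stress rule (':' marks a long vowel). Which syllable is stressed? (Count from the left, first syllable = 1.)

Classical Latin: stress the penult if heavy (long vowel or closed), else the antepenult.
Weights: 3 ga: H, 4 ga L, 5 pa: H.
The penult (syllable 4, ga) is light, so stress falls on the antepenult (syllable 3, ga:).
Stress on syllable 3: la:.ta:.ˈga:.ga.pa:.

3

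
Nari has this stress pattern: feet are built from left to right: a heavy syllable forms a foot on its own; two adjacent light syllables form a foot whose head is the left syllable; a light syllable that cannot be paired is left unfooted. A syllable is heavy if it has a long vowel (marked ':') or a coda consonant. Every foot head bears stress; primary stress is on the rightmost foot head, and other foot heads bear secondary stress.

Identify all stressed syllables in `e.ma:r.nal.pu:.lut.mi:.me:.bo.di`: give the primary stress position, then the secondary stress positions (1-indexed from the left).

primary 8, secondary 2, 3, 4, 5, 6, 7

Weights: 1 e L, 2 ma:r H, 3 nal H, 4 pu: H, 5 lut H, 6 mi: H, 7 me: H, 8 bo L, 9 di L.
Parse left to right (heavy = foot alone; LL = one foot; stranded L unfooted): e (ˈma:r) (ˈnal) (ˈpu:) (ˈlut) (ˈmi:) (ˈme:) (ˈbo.di).
Foot heads: 2, 3, 4, 5, 6, 7, 8.
Primary stress on the rightmost head = syllable 8.
Secondary stress on 2, 3, 4, 5, 6, 7: e.ˌma:r.ˌnal.ˌpu:.ˌlut.ˌmi:.ˌme:.ˈbo.di.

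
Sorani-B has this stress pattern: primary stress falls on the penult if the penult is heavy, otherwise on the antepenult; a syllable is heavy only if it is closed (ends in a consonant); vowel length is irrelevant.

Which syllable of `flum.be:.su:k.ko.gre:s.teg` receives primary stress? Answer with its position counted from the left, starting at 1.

Weights: 4 ko L, 5 gre:s H, 6 teg H.
The penult (syllable 5, gre:s) is heavy, so it takes stress.
Primary stress: syllable 5 → flum.be:.su:k.ko.ˈgre:s.teg.

5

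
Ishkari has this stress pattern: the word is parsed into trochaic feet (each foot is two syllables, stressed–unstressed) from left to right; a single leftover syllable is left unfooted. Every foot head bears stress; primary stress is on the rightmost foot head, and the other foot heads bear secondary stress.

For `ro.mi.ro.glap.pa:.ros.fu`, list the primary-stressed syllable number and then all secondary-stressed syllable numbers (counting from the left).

primary 5, secondary 1, 3

Parse left to right into trochaic (ˈσσ) feet: (ˈro.mi) (ˈro.glap) (ˈpa:.ros) fu. Syllable 7 is left unfooted.
Foot heads (stressed positions): 1, 3, 5.
End Rule Rightmost: primary stress on the rightmost head = syllable 5.
Secondary stress on 1, 3: ˌro.mi.ˌro.glap.ˈpa:.ros.fu.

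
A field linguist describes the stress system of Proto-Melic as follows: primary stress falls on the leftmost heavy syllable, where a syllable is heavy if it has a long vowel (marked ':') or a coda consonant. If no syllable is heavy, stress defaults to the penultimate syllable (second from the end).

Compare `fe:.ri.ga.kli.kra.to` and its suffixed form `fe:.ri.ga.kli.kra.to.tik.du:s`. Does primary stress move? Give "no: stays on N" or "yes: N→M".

no: stays on 1

Base `fe:.ri.ga.kli.kra.to` (6 syllables):
  Weights: 1 fe: H, 2 ri L, 3 ga L, 4 kli L, 5 kra L, 6 to L.
  Heavy syllables in the domain: 1. The leftmost is syllable 1 (fe:).
  → primary stress on syllable 1.
Suffixed `fe:.ri.ga.kli.kra.to.tik.du:s` (8 syllables):
  Weights: 1 fe: H, 2 ri L, 3 ga L, 4 kli L, 5 kra L, 6 to L, 7 tik H, 8 du:s H.
  Heavy syllables in the domain: 1, 7, 8. The leftmost is syllable 1 (fe:).
  → primary stress on syllable 1.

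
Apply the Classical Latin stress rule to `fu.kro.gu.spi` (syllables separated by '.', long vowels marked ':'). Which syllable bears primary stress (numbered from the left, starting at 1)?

Classical Latin: stress the penult if heavy (long vowel or closed), else the antepenult.
Weights: 2 kro L, 3 gu L, 4 spi L.
The penult (syllable 3, gu) is light, so stress falls on the antepenult (syllable 2, kro).
Stress on syllable 2: fu.ˈkro.gu.spi.

2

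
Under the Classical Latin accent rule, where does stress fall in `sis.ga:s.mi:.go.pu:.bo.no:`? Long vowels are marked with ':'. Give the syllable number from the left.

5

Classical Latin: stress the penult if heavy (long vowel or closed), else the antepenult.
Weights: 5 pu: H, 6 bo L, 7 no: H.
The penult (syllable 6, bo) is light, so stress falls on the antepenult (syllable 5, pu:).
Stress on syllable 5: sis.ga:s.mi:.go.ˈpu:.bo.no:.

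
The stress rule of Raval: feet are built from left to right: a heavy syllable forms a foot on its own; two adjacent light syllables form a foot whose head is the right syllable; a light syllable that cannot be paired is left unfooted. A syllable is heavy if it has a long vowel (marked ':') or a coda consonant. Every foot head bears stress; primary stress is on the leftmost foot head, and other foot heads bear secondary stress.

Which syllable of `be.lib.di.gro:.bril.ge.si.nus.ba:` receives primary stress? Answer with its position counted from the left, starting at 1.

2

Weights: 1 be L, 2 lib H, 3 di L, 4 gro: H, 5 bril H, 6 ge L, 7 si L, 8 nus H, 9 ba: H.
Parse left to right (heavy = foot alone; LL = one foot; stranded L unfooted): be (ˈlib) di (ˈgro:) (ˈbril) (ge.ˈsi) (ˈnus) (ˈba:).
Foot heads: 2, 4, 5, 7, 8, 9.
Primary stress on the leftmost head = syllable 2.
Primary stress: syllable 2 → be.ˈlib.di.gro:.bril.ge.si.nus.ba:.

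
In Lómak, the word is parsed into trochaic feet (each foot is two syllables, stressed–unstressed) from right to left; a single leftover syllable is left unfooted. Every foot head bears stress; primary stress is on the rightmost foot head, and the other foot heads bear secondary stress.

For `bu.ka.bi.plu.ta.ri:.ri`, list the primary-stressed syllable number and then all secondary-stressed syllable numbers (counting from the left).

primary 6, secondary 2, 4

Parse right to left into trochaic (ˈσσ) feet: bu (ˈka.bi) (ˈplu.ta) (ˈri:.ri). Syllable 1 is left unfooted.
Foot heads (stressed positions): 2, 4, 6.
End Rule Rightmost: primary stress on the rightmost head = syllable 6.
Secondary stress on 2, 4: bu.ˌka.bi.ˌplu.ta.ˈri:.ri.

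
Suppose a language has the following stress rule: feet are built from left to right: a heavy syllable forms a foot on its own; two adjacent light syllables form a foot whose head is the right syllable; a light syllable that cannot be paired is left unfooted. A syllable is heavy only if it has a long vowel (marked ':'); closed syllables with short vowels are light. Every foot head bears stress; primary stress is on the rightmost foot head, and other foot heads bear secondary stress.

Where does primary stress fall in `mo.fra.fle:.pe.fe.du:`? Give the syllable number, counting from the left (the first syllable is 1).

Weights: 1 mo L, 2 fra L, 3 fle: H, 4 pe L, 5 fe L, 6 du: H.
Parse left to right (heavy = foot alone; LL = one foot; stranded L unfooted): (mo.ˈfra) (ˈfle:) (pe.ˈfe) (ˈdu:).
Foot heads: 2, 3, 5, 6.
Primary stress on the rightmost head = syllable 6.
Primary stress: syllable 6 → mo.fra.fle:.pe.fe.ˈdu:.

6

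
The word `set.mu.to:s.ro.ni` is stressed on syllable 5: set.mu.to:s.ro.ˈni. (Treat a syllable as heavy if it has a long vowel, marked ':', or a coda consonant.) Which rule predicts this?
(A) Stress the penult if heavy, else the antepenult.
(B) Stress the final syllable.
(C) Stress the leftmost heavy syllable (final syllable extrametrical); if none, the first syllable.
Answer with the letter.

B

Rule A → syllable 3 (observed: 5).
Rule B → syllable 5 ✓.
Rule C → syllable 1 (observed: 5).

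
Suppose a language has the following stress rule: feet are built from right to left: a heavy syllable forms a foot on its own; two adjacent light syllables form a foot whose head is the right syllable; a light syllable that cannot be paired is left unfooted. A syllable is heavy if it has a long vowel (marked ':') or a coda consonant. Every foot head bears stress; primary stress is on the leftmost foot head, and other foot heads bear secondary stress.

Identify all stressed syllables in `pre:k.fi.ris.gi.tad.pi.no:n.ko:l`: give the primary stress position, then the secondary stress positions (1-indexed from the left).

primary 1, secondary 3, 5, 7, 8

Weights: 1 pre:k H, 2 fi L, 3 ris H, 4 gi L, 5 tad H, 6 pi L, 7 no:n H, 8 ko:l H.
Parse right to left (heavy = foot alone; LL = one foot; stranded L unfooted): (ˈpre:k) fi (ˈris) gi (ˈtad) pi (ˈno:n) (ˈko:l).
Foot heads: 1, 3, 5, 7, 8.
Primary stress on the leftmost head = syllable 1.
Secondary stress on 3, 5, 7, 8: ˈpre:k.fi.ˌris.gi.ˌtad.pi.ˌno:n.ˌko:l.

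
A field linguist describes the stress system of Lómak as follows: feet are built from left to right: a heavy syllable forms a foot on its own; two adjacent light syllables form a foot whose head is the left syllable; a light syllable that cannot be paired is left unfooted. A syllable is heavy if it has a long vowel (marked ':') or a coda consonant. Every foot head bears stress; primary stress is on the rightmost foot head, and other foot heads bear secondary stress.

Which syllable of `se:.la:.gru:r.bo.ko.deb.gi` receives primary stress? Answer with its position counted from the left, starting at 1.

Weights: 1 se: H, 2 la: H, 3 gru:r H, 4 bo L, 5 ko L, 6 deb H, 7 gi L.
Parse left to right (heavy = foot alone; LL = one foot; stranded L unfooted): (ˈse:) (ˈla:) (ˈgru:r) (ˈbo.ko) (ˈdeb) gi.
Foot heads: 1, 2, 3, 4, 6.
Primary stress on the rightmost head = syllable 6.
Primary stress: syllable 6 → se:.la:.gru:r.bo.ko.ˈdeb.gi.

6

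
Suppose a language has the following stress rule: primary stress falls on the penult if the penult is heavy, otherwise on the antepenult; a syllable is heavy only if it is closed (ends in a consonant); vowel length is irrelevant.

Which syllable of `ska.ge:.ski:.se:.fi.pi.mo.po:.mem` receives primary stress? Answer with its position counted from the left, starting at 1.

Weights: 7 mo L, 8 po: L, 9 mem H.
The penult (syllable 8, po:) is light, so stress falls on the antepenult (syllable 7, mo).
Primary stress: syllable 7 → ska.ge:.ski:.se:.fi.pi.ˈmo.po:.mem.

7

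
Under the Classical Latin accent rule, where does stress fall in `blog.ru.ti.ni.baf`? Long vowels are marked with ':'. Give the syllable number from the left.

3

Classical Latin: stress the penult if heavy (long vowel or closed), else the antepenult.
Weights: 3 ti L, 4 ni L, 5 baf H.
The penult (syllable 4, ni) is light, so stress falls on the antepenult (syllable 3, ti).
Stress on syllable 3: blog.ru.ˈti.ni.baf.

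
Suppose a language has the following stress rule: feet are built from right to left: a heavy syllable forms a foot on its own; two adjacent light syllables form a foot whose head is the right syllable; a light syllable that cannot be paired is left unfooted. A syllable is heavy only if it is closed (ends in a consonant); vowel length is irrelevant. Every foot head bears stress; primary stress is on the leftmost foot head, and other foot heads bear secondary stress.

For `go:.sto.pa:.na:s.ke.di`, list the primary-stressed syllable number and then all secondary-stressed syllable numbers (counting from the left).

primary 3, secondary 4, 6

Weights: 1 go: L, 2 sto L, 3 pa: L, 4 na:s H, 5 ke L, 6 di L.
Parse right to left (heavy = foot alone; LL = one foot; stranded L unfooted): go: (sto.ˈpa:) (ˈna:s) (ke.ˈdi).
Foot heads: 3, 4, 6.
Primary stress on the leftmost head = syllable 3.
Secondary stress on 4, 6: go:.sto.ˈpa:.ˌna:s.ke.ˌdi.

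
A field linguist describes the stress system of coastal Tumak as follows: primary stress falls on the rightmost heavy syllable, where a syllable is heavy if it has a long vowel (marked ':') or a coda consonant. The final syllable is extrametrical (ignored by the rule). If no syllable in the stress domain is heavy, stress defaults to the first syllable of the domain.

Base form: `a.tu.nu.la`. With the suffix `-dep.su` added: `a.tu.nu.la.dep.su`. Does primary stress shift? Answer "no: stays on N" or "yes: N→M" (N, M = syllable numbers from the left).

yes: 1→5

Base `a.tu.nu.la` (4 syllables):
  The final syllable (4, la) is extrametrical; the stress domain is syllables 1–3.
  Weights: 1 a L, 2 tu L, 3 nu L.
  No heavy syllable in the domain; default to the first syllable of the domain = syllable 1.
  → primary stress on syllable 1.
Suffixed `a.tu.nu.la.dep.su` (6 syllables):
  The final syllable (6, su) is extrametrical; the stress domain is syllables 1–5.
  Weights: 1 a L, 2 tu L, 3 nu L, 4 la L, 5 dep H.
  Heavy syllables in the domain: 5. The rightmost is syllable 5 (dep).
  → primary stress on syllable 5.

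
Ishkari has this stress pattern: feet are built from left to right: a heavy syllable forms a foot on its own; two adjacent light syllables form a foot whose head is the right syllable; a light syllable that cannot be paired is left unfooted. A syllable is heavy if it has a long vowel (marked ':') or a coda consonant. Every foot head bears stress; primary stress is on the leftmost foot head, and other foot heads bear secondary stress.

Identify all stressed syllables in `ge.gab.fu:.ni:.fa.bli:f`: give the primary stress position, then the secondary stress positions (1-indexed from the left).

primary 2, secondary 3, 4, 6

Weights: 1 ge L, 2 gab H, 3 fu: H, 4 ni: H, 5 fa L, 6 bli:f H.
Parse left to right (heavy = foot alone; LL = one foot; stranded L unfooted): ge (ˈgab) (ˈfu:) (ˈni:) fa (ˈbli:f).
Foot heads: 2, 3, 4, 6.
Primary stress on the leftmost head = syllable 2.
Secondary stress on 3, 4, 6: ge.ˈgab.ˌfu:.ˌni:.fa.ˌbli:f.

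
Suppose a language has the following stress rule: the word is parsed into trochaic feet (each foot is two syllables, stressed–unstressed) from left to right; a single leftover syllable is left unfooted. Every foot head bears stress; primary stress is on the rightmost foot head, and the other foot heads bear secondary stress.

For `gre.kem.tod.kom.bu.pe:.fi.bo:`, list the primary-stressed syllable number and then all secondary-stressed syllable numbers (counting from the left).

Parse left to right into trochaic (ˈσσ) feet: (ˈgre.kem) (ˈtod.kom) (ˈbu.pe:) (ˈfi.bo:).
Foot heads (stressed positions): 1, 3, 5, 7.
End Rule Rightmost: primary stress on the rightmost head = syllable 7.
Secondary stress on 1, 3, 5: ˌgre.kem.ˌtod.kom.ˌbu.pe:.ˈfi.bo:.

primary 7, secondary 1, 3, 5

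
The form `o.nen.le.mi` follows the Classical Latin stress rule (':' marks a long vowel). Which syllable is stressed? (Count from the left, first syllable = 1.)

Classical Latin: stress the penult if heavy (long vowel or closed), else the antepenult.
Weights: 2 nen H, 3 le L, 4 mi L.
The penult (syllable 3, le) is light, so stress falls on the antepenult (syllable 2, nen).
Stress on syllable 2: o.ˈnen.le.mi.

2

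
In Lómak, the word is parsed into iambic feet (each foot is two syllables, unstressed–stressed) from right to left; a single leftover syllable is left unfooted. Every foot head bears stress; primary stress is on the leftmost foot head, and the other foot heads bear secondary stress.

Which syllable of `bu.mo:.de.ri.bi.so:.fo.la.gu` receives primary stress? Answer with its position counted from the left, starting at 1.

3

Parse right to left into iambic (σˈσ) feet: bu (mo:.ˈde) (ri.ˈbi) (so:.ˈfo) (la.ˈgu). Syllable 1 is left unfooted.
Foot heads (stressed positions): 3, 5, 7, 9.
End Rule Leftmost: primary stress on the leftmost head = syllable 3.
Primary stress: syllable 3 → bu.mo:.ˈde.ri.bi.so:.fo.la.gu.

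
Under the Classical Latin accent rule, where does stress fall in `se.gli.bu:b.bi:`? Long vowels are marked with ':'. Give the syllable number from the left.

Classical Latin: stress the penult if heavy (long vowel or closed), else the antepenult.
Weights: 2 gli L, 3 bu:b H, 4 bi: H.
The penult (syllable 3, bu:b) is heavy, so it takes stress.
Stress on syllable 3: se.gli.ˈbu:b.bi:.

3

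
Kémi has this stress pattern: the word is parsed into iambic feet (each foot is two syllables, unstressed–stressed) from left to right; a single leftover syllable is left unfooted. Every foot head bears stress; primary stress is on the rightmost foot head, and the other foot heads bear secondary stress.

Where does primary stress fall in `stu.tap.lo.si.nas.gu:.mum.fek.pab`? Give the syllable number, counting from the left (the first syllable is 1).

Parse left to right into iambic (σˈσ) feet: (stu.ˈtap) (lo.ˈsi) (nas.ˈgu:) (mum.ˈfek) pab. Syllable 9 is left unfooted.
Foot heads (stressed positions): 2, 4, 6, 8.
End Rule Rightmost: primary stress on the rightmost head = syllable 8.
Primary stress: syllable 8 → stu.tap.lo.si.nas.gu:.mum.ˈfek.pab.

8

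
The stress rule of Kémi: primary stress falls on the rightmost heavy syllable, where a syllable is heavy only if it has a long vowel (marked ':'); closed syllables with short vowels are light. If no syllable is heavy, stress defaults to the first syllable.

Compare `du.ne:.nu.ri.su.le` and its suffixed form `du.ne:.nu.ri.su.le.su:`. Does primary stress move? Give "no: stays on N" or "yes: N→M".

yes: 2→7

Base `du.ne:.nu.ri.su.le` (6 syllables):
  Weights: 1 du L, 2 ne: H, 3 nu L, 4 ri L, 5 su L, 6 le L.
  Heavy syllables in the domain: 2. The rightmost is syllable 2 (ne:).
  → primary stress on syllable 2.
Suffixed `du.ne:.nu.ri.su.le.su:` (7 syllables):
  Weights: 1 du L, 2 ne: H, 3 nu L, 4 ri L, 5 su L, 6 le L, 7 su: H.
  Heavy syllables in the domain: 2, 7. The rightmost is syllable 7 (su:).
  → primary stress on syllable 7.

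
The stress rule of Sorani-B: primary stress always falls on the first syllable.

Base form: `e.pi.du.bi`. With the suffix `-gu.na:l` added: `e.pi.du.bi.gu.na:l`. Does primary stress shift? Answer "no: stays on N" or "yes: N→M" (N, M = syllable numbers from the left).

no: stays on 1

Base `e.pi.du.bi` (4 syllables):
  The word has 4 syllables; the first syllable is syllable 1 (e).
  → primary stress on syllable 1.
Suffixed `e.pi.du.bi.gu.na:l` (6 syllables):
  The word has 6 syllables; the first syllable is syllable 1 (e).
  → primary stress on syllable 1.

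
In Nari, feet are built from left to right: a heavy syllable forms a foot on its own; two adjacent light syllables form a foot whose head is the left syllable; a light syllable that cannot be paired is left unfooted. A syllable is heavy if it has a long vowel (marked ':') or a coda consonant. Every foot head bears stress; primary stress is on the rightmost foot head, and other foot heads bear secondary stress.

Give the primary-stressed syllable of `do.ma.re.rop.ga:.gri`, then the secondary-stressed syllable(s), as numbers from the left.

Weights: 1 do L, 2 ma L, 3 re L, 4 rop H, 5 ga: H, 6 gri L.
Parse left to right (heavy = foot alone; LL = one foot; stranded L unfooted): (ˈdo.ma) re (ˈrop) (ˈga:) gri.
Foot heads: 1, 4, 5.
Primary stress on the rightmost head = syllable 5.
Secondary stress on 1, 4: ˌdo.ma.re.ˌrop.ˈga:.gri.

primary 5, secondary 1, 4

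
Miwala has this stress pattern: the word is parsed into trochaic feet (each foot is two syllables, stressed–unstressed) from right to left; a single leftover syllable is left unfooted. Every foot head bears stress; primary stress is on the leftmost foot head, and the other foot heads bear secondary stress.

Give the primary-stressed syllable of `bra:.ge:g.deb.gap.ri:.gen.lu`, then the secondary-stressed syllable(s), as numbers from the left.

Parse right to left into trochaic (ˈσσ) feet: bra: (ˈge:g.deb) (ˈgap.ri:) (ˈgen.lu). Syllable 1 is left unfooted.
Foot heads (stressed positions): 2, 4, 6.
End Rule Leftmost: primary stress on the leftmost head = syllable 2.
Secondary stress on 4, 6: bra:.ˈge:g.deb.ˌgap.ri:.ˌgen.lu.

primary 2, secondary 4, 6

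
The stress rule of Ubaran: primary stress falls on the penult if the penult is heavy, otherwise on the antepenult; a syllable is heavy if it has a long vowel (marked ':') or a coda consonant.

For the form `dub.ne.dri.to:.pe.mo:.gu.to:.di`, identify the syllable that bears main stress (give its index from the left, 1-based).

8

Weights: 7 gu L, 8 to: H, 9 di L.
The penult (syllable 8, to:) is heavy, so it takes stress.
Primary stress: syllable 8 → dub.ne.dri.to:.pe.mo:.gu.ˈto:.di.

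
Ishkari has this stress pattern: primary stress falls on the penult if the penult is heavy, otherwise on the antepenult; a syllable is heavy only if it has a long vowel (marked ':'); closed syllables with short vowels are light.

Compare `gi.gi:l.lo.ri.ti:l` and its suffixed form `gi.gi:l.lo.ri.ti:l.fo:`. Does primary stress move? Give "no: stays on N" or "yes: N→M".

Base `gi.gi:l.lo.ri.ti:l` (5 syllables):
  Weights: 3 lo L, 4 ri L, 5 ti:l H.
  The penult (syllable 4, ri) is light, so stress falls on the antepenult (syllable 3, lo).
  → primary stress on syllable 3.
Suffixed `gi.gi:l.lo.ri.ti:l.fo:` (6 syllables):
  Weights: 4 ri L, 5 ti:l H, 6 fo: H.
  The penult (syllable 5, ti:l) is heavy, so it takes stress.
  → primary stress on syllable 5.

yes: 3→5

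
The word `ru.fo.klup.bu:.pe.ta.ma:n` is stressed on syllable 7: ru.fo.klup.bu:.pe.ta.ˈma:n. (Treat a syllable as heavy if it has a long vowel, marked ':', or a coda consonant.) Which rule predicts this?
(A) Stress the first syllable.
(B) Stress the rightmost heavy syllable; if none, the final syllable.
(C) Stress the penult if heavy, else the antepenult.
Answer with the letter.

B

Rule A → syllable 1 (observed: 7).
Rule B → syllable 7 ✓.
Rule C → syllable 5 (observed: 7).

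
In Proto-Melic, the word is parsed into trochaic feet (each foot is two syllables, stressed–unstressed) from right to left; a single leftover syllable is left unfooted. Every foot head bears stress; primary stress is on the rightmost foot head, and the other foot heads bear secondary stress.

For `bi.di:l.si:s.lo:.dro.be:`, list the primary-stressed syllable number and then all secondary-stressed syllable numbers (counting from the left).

primary 5, secondary 1, 3

Parse right to left into trochaic (ˈσσ) feet: (ˈbi.di:l) (ˈsi:s.lo:) (ˈdro.be:).
Foot heads (stressed positions): 1, 3, 5.
End Rule Rightmost: primary stress on the rightmost head = syllable 5.
Secondary stress on 1, 3: ˌbi.di:l.ˌsi:s.lo:.ˈdro.be:.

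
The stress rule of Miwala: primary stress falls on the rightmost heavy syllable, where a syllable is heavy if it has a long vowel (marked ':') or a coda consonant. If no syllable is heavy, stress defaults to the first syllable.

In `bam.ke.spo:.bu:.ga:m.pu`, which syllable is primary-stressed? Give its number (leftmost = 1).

5

Weights: 1 bam H, 2 ke L, 3 spo: H, 4 bu: H, 5 ga:m H, 6 pu L.
Heavy syllables in the domain: 1, 3, 4, 5. The rightmost is syllable 5 (ga:m).
Primary stress: syllable 5 → bam.ke.spo:.bu:.ˈga:m.pu.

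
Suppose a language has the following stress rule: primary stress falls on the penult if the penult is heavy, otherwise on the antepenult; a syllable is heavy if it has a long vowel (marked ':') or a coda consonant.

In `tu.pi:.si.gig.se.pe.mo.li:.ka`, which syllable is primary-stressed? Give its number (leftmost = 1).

Weights: 7 mo L, 8 li: H, 9 ka L.
The penult (syllable 8, li:) is heavy, so it takes stress.
Primary stress: syllable 8 → tu.pi:.si.gig.se.pe.mo.ˈli:.ka.

8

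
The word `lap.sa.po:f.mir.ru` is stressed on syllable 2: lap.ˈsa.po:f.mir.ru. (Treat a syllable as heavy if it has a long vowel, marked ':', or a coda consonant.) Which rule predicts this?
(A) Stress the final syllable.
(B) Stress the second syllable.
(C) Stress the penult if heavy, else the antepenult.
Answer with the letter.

Rule A → syllable 5 (observed: 2).
Rule B → syllable 2 ✓.
Rule C → syllable 4 (observed: 2).

B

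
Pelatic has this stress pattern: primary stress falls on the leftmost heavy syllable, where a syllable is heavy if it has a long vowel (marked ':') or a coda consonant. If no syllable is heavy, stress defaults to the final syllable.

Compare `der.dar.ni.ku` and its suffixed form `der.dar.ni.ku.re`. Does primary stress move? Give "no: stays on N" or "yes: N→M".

Base `der.dar.ni.ku` (4 syllables):
  Weights: 1 der H, 2 dar H, 3 ni L, 4 ku L.
  Heavy syllables in the domain: 1, 2. The leftmost is syllable 1 (der).
  → primary stress on syllable 1.
Suffixed `der.dar.ni.ku.re` (5 syllables):
  Weights: 1 der H, 2 dar H, 3 ni L, 4 ku L, 5 re L.
  Heavy syllables in the domain: 1, 2. The leftmost is syllable 1 (der).
  → primary stress on syllable 1.

no: stays on 1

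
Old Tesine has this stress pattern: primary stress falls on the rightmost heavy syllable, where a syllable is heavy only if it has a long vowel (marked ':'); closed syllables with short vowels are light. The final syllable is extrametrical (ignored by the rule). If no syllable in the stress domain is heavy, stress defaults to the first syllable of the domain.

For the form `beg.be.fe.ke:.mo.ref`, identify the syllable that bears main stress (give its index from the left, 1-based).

4

The final syllable (6, ref) is extrametrical; the stress domain is syllables 1–5.
Weights: 1 beg L, 2 be L, 3 fe L, 4 ke: H, 5 mo L.
Heavy syllables in the domain: 4. The rightmost is syllable 4 (ke:).
Primary stress: syllable 4 → beg.be.fe.ˈke:.mo.ref.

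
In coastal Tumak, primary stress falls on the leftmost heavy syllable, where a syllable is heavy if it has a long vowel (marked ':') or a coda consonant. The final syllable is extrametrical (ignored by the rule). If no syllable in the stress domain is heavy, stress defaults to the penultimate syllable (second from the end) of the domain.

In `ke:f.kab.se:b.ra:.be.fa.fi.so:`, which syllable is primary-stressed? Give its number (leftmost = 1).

1

The final syllable (8, so:) is extrametrical; the stress domain is syllables 1–7.
Weights: 1 ke:f H, 2 kab H, 3 se:b H, 4 ra: H, 5 be L, 6 fa L, 7 fi L.
Heavy syllables in the domain: 1, 2, 3, 4. The leftmost is syllable 1 (ke:f).
Primary stress: syllable 1 → ˈke:f.kab.se:b.ra:.be.fa.fi.so:.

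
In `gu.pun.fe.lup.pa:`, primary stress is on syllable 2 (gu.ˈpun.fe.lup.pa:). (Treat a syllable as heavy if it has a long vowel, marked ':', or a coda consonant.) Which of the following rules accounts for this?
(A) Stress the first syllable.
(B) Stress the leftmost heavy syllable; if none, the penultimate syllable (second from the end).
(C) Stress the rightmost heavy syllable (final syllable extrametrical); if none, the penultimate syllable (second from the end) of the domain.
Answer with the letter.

B

Rule A → syllable 1 (observed: 2).
Rule B → syllable 2 ✓.
Rule C → syllable 4 (observed: 2).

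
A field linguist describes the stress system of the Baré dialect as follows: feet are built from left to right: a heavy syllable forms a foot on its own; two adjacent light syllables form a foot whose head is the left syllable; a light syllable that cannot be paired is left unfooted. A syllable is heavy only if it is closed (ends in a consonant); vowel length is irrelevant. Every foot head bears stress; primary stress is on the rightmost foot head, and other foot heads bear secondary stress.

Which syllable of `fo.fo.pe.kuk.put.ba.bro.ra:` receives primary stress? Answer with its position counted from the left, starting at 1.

Weights: 1 fo L, 2 fo L, 3 pe L, 4 kuk H, 5 put H, 6 ba L, 7 bro L, 8 ra: L.
Parse left to right (heavy = foot alone; LL = one foot; stranded L unfooted): (ˈfo.fo) pe (ˈkuk) (ˈput) (ˈba.bro) ra:.
Foot heads: 1, 4, 5, 6.
Primary stress on the rightmost head = syllable 6.
Primary stress: syllable 6 → fo.fo.pe.kuk.put.ˈba.bro.ra:.

6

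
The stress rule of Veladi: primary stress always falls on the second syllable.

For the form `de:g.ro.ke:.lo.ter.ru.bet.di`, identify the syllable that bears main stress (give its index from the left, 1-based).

2

The word has 8 syllables; the second syllable is syllable 2 (ro).
Primary stress: syllable 2 → de:g.ˈro.ke:.lo.ter.ru.bet.di.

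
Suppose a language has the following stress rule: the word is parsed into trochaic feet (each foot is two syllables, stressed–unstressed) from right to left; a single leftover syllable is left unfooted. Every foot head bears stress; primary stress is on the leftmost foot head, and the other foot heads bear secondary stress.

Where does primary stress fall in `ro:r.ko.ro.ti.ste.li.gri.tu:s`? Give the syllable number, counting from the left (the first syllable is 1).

1

Parse right to left into trochaic (ˈσσ) feet: (ˈro:r.ko) (ˈro.ti) (ˈste.li) (ˈgri.tu:s).
Foot heads (stressed positions): 1, 3, 5, 7.
End Rule Leftmost: primary stress on the leftmost head = syllable 1.
Primary stress: syllable 1 → ˈro:r.ko.ro.ti.ste.li.gri.tu:s.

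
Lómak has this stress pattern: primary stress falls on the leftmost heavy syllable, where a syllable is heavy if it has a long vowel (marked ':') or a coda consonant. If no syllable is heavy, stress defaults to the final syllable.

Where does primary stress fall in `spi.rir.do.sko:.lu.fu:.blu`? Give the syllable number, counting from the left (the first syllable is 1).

2

Weights: 1 spi L, 2 rir H, 3 do L, 4 sko: H, 5 lu L, 6 fu: H, 7 blu L.
Heavy syllables in the domain: 2, 4, 6. The leftmost is syllable 2 (rir).
Primary stress: syllable 2 → spi.ˈrir.do.sko:.lu.fu:.blu.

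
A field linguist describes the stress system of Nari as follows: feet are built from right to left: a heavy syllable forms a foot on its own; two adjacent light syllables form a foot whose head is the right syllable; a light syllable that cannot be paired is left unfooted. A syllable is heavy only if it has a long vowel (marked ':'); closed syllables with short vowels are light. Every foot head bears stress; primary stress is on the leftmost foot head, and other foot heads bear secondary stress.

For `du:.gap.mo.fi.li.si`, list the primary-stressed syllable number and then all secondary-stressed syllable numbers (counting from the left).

primary 1, secondary 4, 6

Weights: 1 du: H, 2 gap L, 3 mo L, 4 fi L, 5 li L, 6 si L.
Parse right to left (heavy = foot alone; LL = one foot; stranded L unfooted): (ˈdu:) gap (mo.ˈfi) (li.ˈsi).
Foot heads: 1, 4, 6.
Primary stress on the leftmost head = syllable 1.
Secondary stress on 4, 6: ˈdu:.gap.mo.ˌfi.li.ˌsi.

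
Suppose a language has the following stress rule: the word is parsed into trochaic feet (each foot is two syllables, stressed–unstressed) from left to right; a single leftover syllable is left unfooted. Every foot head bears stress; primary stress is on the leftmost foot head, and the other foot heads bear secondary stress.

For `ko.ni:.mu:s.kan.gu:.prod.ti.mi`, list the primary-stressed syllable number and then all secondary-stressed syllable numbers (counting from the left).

primary 1, secondary 3, 5, 7

Parse left to right into trochaic (ˈσσ) feet: (ˈko.ni:) (ˈmu:s.kan) (ˈgu:.prod) (ˈti.mi).
Foot heads (stressed positions): 1, 3, 5, 7.
End Rule Leftmost: primary stress on the leftmost head = syllable 1.
Secondary stress on 3, 5, 7: ˈko.ni:.ˌmu:s.kan.ˌgu:.prod.ˌti.mi.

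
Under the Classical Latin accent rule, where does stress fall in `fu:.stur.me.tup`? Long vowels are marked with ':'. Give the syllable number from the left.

2

Classical Latin: stress the penult if heavy (long vowel or closed), else the antepenult.
Weights: 2 stur H, 3 me L, 4 tup H.
The penult (syllable 3, me) is light, so stress falls on the antepenult (syllable 2, stur).
Stress on syllable 2: fu:.ˈstur.me.tup.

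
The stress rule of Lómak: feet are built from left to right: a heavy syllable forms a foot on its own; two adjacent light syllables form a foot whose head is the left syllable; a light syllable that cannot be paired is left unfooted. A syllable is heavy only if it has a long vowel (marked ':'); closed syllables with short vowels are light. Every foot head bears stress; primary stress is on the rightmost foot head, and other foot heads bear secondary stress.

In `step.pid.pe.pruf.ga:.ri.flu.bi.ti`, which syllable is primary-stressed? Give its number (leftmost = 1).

Weights: 1 step L, 2 pid L, 3 pe L, 4 pruf L, 5 ga: H, 6 ri L, 7 flu L, 8 bi L, 9 ti L.
Parse left to right (heavy = foot alone; LL = one foot; stranded L unfooted): (ˈstep.pid) (ˈpe.pruf) (ˈga:) (ˈri.flu) (ˈbi.ti).
Foot heads: 1, 3, 5, 6, 8.
Primary stress on the rightmost head = syllable 8.
Primary stress: syllable 8 → step.pid.pe.pruf.ga:.ri.flu.ˈbi.ti.

8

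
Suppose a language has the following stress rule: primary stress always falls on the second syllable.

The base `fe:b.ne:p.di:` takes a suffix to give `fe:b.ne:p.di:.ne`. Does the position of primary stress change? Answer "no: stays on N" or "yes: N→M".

no: stays on 2

Base `fe:b.ne:p.di:` (3 syllables):
  The word has 3 syllables; the second syllable is syllable 2 (ne:p).
  → primary stress on syllable 2.
Suffixed `fe:b.ne:p.di:.ne` (4 syllables):
  The word has 4 syllables; the second syllable is syllable 2 (ne:p).
  → primary stress on syllable 2.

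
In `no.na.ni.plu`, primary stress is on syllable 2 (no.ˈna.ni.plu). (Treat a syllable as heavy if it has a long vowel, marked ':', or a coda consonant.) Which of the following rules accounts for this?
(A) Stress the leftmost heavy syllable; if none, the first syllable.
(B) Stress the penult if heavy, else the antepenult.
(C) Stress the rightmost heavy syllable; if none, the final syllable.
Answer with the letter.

Rule A → syllable 1 (observed: 2).
Rule B → syllable 2 ✓.
Rule C → syllable 4 (observed: 2).

B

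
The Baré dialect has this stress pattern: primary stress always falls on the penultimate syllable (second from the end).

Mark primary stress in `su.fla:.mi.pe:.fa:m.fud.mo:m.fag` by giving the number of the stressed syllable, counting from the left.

7

The word has 8 syllables; the penultimate syllable (second from the end) is syllable 7 (mo:m).
Primary stress: syllable 7 → su.fla:.mi.pe:.fa:m.fud.ˈmo:m.fag.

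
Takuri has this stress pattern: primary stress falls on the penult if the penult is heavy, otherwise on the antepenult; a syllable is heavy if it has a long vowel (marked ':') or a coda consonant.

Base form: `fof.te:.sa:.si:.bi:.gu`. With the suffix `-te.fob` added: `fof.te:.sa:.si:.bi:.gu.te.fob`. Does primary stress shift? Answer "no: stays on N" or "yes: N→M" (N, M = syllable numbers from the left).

yes: 5→6

Base `fof.te:.sa:.si:.bi:.gu` (6 syllables):
  Weights: 4 si: H, 5 bi: H, 6 gu L.
  The penult (syllable 5, bi:) is heavy, so it takes stress.
  → primary stress on syllable 5.
Suffixed `fof.te:.sa:.si:.bi:.gu.te.fob` (8 syllables):
  Weights: 6 gu L, 7 te L, 8 fob H.
  The penult (syllable 7, te) is light, so stress falls on the antepenult (syllable 6, gu).
  → primary stress on syllable 6.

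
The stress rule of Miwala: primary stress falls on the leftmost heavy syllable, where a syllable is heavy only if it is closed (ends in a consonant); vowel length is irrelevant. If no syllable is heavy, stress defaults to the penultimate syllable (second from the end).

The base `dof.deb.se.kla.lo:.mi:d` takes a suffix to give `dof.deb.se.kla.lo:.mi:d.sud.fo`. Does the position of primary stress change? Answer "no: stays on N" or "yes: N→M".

no: stays on 1

Base `dof.deb.se.kla.lo:.mi:d` (6 syllables):
  Weights: 1 dof H, 2 deb H, 3 se L, 4 kla L, 5 lo: L, 6 mi:d H.
  Heavy syllables in the domain: 1, 2, 6. The leftmost is syllable 1 (dof).
  → primary stress on syllable 1.
Suffixed `dof.deb.se.kla.lo:.mi:d.sud.fo` (8 syllables):
  Weights: 1 dof H, 2 deb H, 3 se L, 4 kla L, 5 lo: L, 6 mi:d H, 7 sud H, 8 fo L.
  Heavy syllables in the domain: 1, 2, 6, 7. The leftmost is syllable 1 (dof).
  → primary stress on syllable 1.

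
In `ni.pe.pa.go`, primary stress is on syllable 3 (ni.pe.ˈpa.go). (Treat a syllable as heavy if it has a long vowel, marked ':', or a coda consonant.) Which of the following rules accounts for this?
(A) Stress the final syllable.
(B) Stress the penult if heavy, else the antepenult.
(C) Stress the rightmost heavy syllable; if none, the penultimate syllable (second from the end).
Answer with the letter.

Rule A → syllable 4 (observed: 3).
Rule B → syllable 2 (observed: 3).
Rule C → syllable 3 ✓.

C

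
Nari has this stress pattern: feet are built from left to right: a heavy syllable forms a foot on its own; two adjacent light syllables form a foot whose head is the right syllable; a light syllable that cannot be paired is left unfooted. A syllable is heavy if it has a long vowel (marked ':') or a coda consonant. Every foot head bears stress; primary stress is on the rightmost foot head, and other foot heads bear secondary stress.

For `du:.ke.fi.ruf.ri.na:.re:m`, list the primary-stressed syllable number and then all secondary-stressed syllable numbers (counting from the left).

Weights: 1 du: H, 2 ke L, 3 fi L, 4 ruf H, 5 ri L, 6 na: H, 7 re:m H.
Parse left to right (heavy = foot alone; LL = one foot; stranded L unfooted): (ˈdu:) (ke.ˈfi) (ˈruf) ri (ˈna:) (ˈre:m).
Foot heads: 1, 3, 4, 6, 7.
Primary stress on the rightmost head = syllable 7.
Secondary stress on 1, 3, 4, 6: ˌdu:.ke.ˌfi.ˌruf.ri.ˌna:.ˈre:m.

primary 7, secondary 1, 3, 4, 6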